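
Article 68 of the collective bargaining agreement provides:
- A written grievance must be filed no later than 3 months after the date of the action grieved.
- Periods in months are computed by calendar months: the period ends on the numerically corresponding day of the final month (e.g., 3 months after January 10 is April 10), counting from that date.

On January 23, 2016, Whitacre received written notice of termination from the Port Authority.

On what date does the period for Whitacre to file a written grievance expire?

April 23, 2016

3 months after January 23, 2016 is April 23, 2016.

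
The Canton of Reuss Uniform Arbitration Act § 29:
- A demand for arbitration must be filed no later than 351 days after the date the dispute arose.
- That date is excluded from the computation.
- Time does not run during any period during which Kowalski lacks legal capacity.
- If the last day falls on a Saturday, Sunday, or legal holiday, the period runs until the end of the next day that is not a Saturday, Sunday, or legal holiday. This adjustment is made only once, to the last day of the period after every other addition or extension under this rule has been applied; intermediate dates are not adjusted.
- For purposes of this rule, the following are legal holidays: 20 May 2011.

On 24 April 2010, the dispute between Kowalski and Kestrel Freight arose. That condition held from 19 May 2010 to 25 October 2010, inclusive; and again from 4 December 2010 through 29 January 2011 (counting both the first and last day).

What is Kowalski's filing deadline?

351 days after 24 April 2010 is April 10, 2011.
From May 19, 2010 through October 25, 2010 inclusive is 160 days; tolling adds 160 days: April 10, 2011 + 160 days = September 17, 2011.
From December 4, 2010 through January 29, 2011 inclusive is 57 days; tolling adds 57 days: September 17, 2011 + 57 days = November 13, 2011.
November 13, 2011 is Sunday. The next qualifying day is November 14, 2011.

November 14, 2011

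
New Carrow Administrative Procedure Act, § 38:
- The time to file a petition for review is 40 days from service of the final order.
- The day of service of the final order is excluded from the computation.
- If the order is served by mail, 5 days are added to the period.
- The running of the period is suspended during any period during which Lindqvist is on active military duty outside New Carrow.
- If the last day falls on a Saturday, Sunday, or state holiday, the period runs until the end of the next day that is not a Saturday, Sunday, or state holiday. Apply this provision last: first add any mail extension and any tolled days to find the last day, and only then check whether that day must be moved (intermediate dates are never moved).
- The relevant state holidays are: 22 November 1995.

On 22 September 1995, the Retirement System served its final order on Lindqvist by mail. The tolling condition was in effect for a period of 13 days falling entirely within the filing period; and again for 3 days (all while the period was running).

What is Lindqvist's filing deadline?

November 23, 1995

40 days after 22 September 1995 is November 1, 1995.
Service was by mail, adding 5 days: November 1, 1995 + 5 days = November 6, 1995.
Tolling adds 13 days: November 6, 1995 + 13 days = November 19, 1995.
Tolling adds 3 days: November 19, 1995 + 3 days = November 22, 1995.
November 22, 1995 is a listed holiday. The next qualifying day is November 23, 1995.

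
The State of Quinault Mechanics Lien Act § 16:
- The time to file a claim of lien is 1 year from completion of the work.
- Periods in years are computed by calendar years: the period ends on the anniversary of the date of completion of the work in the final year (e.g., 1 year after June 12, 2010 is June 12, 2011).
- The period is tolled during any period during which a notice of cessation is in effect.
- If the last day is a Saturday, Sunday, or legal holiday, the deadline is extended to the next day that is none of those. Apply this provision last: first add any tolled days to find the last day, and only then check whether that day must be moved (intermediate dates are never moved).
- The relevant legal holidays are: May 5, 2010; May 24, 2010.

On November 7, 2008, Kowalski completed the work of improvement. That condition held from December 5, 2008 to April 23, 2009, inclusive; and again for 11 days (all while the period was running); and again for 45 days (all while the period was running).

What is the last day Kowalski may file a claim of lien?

May 25, 2010

1 year after November 7, 2008 is November 7, 2009.
From December 5, 2008 through April 23, 2009 inclusive is 140 days; tolling adds 140 days: November 7, 2009 + 140 days = March 27, 2010.
Tolling adds 11 days: March 27, 2010 + 11 days = April 7, 2010.
Tolling adds 45 days: April 7, 2010 + 45 days = May 22, 2010.
May 22, 2010 is Saturday; May 23, 2010 is Sunday; May 24, 2010 is a listed holiday. The next qualifying day is May 25, 2010.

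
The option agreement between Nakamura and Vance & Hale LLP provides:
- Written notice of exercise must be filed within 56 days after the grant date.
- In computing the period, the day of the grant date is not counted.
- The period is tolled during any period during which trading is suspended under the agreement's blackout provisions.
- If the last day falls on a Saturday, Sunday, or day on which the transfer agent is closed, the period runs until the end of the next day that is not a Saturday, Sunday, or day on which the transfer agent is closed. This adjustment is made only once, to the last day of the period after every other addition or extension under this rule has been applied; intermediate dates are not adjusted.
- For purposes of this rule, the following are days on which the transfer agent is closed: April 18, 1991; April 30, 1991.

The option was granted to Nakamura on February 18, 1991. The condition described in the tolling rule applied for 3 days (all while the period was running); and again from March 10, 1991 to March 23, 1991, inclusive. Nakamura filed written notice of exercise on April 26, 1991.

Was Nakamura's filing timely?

56 days after February 18, 1991 is April 15, 1991.
Tolling adds 3 days: April 15, 1991 + 3 days = April 18, 1991.
From March 10, 1991 through March 23, 1991 inclusive is 14 days; tolling adds 14 days: April 18, 1991 + 14 days = May 2, 1991.
May 2, 1991 is a Thursday and not a day on which the transfer agent is closed, so no extension applies.
The deadline is May 2, 1991; the filing on April 26, 1991 is on or before that date.

Yes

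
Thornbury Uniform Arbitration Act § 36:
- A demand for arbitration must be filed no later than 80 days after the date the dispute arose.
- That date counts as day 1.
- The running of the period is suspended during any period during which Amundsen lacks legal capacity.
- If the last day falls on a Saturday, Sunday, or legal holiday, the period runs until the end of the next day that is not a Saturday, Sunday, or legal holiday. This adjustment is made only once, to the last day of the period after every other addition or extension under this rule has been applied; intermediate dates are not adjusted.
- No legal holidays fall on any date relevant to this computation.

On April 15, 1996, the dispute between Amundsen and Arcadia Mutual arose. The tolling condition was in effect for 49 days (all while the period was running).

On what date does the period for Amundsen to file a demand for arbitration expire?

August 21, 1996

Counting April 15, 1996 as day 1, day 80 is July 3, 1996.
Tolling adds 49 days: July 3, 1996 + 49 days = August 21, 1996.
August 21, 1996 is a Wednesday and not a legal holiday, so no extension applies.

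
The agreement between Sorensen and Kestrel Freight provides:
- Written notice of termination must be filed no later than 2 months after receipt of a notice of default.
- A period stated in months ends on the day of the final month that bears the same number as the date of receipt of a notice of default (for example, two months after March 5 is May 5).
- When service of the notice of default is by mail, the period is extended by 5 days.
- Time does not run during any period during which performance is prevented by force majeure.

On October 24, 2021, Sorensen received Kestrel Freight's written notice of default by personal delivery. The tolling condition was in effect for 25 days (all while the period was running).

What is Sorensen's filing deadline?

January 18, 2022

2 months after October 24, 2021 is December 24, 2021.
Service was not by mail, so no mail extension applies.
Tolling adds 25 days: December 24, 2021 + 25 days = January 18, 2022.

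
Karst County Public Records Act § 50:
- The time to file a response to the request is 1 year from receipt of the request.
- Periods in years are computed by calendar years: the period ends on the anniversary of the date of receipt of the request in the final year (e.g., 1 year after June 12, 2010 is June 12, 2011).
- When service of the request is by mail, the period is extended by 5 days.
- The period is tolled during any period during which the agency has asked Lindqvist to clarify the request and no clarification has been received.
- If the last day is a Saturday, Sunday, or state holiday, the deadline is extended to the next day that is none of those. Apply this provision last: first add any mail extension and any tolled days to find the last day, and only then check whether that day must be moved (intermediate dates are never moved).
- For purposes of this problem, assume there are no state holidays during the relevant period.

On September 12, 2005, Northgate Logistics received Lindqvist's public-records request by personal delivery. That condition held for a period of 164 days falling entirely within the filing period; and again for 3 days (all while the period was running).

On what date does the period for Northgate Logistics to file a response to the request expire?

1 year after September 12, 2005 is September 12, 2006.
Service was not by mail, so no mail extension applies.
Tolling adds 164 days: September 12, 2006 + 164 days = February 23, 2007.
Tolling adds 3 days: February 23, 2007 + 3 days = February 26, 2007.
February 26, 2007 is a Monday and not a state holiday, so no extension applies.

February 26, 2007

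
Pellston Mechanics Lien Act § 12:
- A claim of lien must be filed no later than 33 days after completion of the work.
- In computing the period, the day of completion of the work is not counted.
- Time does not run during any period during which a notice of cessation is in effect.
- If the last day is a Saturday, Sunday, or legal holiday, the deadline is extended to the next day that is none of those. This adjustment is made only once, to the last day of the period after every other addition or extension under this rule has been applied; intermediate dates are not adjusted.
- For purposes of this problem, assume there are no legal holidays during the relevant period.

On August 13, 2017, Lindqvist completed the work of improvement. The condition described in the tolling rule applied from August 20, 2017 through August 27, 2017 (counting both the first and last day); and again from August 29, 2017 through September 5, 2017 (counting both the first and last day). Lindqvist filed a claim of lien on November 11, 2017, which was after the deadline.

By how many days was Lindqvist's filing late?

33 days after August 13, 2017 is September 15, 2017.
From August 20, 2017 through August 27, 2017 inclusive is 8 days; tolling adds 8 days: September 15, 2017 + 8 days = September 23, 2017.
From August 29, 2017 through September 5, 2017 inclusive is 8 days; tolling adds 8 days: September 23, 2017 + 8 days = October 1, 2017.
October 1, 2017 is Sunday. The next qualifying day is October 2, 2017.
The deadline is October 2, 2017; from October 2, 2017 to November 11, 2017 is 40 days.

40 days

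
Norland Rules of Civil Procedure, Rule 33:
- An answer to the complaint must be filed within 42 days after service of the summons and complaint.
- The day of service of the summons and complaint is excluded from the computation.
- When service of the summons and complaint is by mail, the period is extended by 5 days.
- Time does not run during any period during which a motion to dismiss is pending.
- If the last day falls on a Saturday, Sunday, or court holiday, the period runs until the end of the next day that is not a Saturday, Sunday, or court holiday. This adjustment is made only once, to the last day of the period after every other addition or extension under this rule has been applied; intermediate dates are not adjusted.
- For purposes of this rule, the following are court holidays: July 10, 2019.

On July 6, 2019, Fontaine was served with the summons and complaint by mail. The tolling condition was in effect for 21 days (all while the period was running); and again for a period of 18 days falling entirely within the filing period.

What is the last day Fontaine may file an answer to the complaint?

42 days after July 6, 2019 is August 17, 2019.
Service was by mail, adding 5 days: August 17, 2019 + 5 days = August 22, 2019.
Tolling adds 21 days: August 22, 2019 + 21 days = September 12, 2019.
Tolling adds 18 days: September 12, 2019 + 18 days = September 30, 2019.
September 30, 2019 is a Monday and not a court holiday, so no extension applies.

September 30, 2019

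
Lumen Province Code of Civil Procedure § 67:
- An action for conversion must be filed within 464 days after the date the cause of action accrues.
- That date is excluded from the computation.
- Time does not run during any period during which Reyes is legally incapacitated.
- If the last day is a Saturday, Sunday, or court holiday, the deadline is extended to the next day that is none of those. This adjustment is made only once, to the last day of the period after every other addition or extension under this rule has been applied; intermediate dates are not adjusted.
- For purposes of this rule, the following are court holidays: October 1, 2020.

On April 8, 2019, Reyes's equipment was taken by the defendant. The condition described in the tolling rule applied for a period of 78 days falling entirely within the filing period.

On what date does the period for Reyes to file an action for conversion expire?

October 2, 2020

464 days after April 8, 2019 is July 15, 2020.
Tolling adds 78 days: July 15, 2020 + 78 days = October 1, 2020.
October 1, 2020 is a listed holiday. The next qualifying day is October 2, 2020.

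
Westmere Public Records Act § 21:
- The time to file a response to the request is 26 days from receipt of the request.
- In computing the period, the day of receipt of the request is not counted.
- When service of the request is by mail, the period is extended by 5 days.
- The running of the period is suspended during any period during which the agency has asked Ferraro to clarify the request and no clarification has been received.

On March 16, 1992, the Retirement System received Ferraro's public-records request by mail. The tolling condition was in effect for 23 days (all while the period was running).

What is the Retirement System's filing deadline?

May 9, 1992

26 days after March 16, 1992 is April 11, 1992.
Service was by mail, adding 5 days: April 11, 1992 + 5 days = April 16, 1992.
Tolling adds 23 days: April 16, 1992 + 23 days = May 9, 1992.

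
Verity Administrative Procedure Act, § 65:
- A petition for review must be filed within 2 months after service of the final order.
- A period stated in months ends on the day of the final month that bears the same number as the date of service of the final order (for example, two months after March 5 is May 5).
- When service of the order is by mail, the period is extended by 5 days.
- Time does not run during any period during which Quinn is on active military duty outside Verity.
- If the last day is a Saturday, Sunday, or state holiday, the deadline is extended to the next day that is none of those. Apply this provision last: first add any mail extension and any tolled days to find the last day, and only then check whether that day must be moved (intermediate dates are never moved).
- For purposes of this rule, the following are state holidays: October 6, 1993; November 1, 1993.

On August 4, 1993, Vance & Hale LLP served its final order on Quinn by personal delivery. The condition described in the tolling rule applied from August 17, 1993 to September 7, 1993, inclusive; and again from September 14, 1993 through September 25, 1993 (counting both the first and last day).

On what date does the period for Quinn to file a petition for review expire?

2 months after August 4, 1993 is October 4, 1993.
Service was not by mail, so no mail extension applies.
From August 17, 1993 through September 7, 1993 inclusive is 22 days; tolling adds 22 days: October 4, 1993 + 22 days = October 26, 1993.
From September 14, 1993 through September 25, 1993 inclusive is 12 days; tolling adds 12 days: October 26, 1993 + 12 days = November 7, 1993.
November 7, 1993 is Sunday. The next qualifying day is November 8, 1993.

November 8, 1993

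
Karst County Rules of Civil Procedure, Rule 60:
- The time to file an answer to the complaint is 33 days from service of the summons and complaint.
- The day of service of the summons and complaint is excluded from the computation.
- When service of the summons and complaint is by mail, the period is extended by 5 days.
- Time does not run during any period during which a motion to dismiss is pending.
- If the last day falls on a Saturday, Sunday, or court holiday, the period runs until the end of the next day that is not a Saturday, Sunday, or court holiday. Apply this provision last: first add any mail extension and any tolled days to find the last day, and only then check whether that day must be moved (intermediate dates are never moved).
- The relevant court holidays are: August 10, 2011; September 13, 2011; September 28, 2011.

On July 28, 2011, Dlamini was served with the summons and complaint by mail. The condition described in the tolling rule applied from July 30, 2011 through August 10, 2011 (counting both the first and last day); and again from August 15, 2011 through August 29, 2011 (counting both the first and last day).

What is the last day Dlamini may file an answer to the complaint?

33 days after July 28, 2011 is August 30, 2011.
Service was by mail, adding 5 days: August 30, 2011 + 5 days = September 4, 2011.
From July 30, 2011 through August 10, 2011 inclusive is 12 days; tolling adds 12 days: September 4, 2011 + 12 days = September 16, 2011.
From August 15, 2011 through August 29, 2011 inclusive is 15 days; tolling adds 15 days: September 16, 2011 + 15 days = October 1, 2011.
October 1, 2011 is Saturday; October 2, 2011 is Sunday. The next qualifying day is October 3, 2011.

October 3, 2011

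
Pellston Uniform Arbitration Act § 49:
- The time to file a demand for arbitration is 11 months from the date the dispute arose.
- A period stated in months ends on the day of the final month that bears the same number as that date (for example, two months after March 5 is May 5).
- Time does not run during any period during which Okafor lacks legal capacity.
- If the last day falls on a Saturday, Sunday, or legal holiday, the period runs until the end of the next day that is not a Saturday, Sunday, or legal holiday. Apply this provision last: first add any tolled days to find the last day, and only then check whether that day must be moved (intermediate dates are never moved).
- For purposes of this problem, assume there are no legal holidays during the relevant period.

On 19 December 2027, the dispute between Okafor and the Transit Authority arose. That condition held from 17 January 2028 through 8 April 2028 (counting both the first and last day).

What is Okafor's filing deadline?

11 months after 19 December 2027 is November 19, 2028.
From January 17, 2028 through April 8, 2028 inclusive is 83 days; tolling adds 83 days: November 19, 2028 + 83 days = February 10, 2029.
February 10, 2029 is Saturday; February 11, 2029 is Sunday. The next qualifying day is February 12, 2029.

February 12, 2029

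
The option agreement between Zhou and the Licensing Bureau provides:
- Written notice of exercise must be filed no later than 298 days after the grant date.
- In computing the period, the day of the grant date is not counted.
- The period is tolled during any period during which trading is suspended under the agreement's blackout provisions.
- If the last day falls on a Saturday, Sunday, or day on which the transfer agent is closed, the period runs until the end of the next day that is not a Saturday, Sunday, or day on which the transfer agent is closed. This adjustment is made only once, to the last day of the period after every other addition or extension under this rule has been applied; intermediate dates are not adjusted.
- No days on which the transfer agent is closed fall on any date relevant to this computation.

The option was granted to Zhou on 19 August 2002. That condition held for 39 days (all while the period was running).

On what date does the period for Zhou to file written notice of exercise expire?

298 days after 19 August 2002 is June 13, 2003.
Tolling adds 39 days: June 13, 2003 + 39 days = July 22, 2003.
July 22, 2003 is a Tuesday and not a day on which the transfer agent is closed, so no extension applies.

July 22, 2003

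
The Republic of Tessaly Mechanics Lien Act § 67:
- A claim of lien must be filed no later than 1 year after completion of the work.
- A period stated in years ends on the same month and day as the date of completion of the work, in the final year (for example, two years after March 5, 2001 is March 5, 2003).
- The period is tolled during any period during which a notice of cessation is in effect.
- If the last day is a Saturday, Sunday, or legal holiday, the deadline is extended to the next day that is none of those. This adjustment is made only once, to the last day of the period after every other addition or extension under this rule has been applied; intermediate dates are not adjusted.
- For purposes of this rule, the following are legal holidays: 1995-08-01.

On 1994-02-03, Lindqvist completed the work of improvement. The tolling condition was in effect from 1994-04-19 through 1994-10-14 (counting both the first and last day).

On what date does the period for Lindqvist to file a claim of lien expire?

1 year after 1994-02-03 is February 3, 1995.
From April 19, 1994 through October 14, 1994 inclusive is 179 days; tolling adds 179 days: February 3, 1995 + 179 days = August 1, 1995.
August 1, 1995 is a listed holiday. The next qualifying day is August 2, 1995.

August 2, 1995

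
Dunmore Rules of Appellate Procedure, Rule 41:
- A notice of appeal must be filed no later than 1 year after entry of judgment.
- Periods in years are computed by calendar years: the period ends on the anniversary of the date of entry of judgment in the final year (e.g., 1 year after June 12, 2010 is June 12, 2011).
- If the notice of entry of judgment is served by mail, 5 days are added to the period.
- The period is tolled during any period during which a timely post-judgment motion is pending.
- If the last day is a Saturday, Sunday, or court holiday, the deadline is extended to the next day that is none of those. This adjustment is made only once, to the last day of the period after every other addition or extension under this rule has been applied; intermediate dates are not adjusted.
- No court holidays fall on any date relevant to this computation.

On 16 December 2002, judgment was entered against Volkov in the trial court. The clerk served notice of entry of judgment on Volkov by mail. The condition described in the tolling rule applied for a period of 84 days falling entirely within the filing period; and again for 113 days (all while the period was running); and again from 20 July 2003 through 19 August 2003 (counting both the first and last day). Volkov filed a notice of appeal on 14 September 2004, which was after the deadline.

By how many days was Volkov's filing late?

40 days

1 year after 16 December 2002 is December 16, 2003.
Service was by mail, adding 5 days: December 16, 2003 + 5 days = December 21, 2003.
Tolling adds 84 days: December 21, 2003 + 84 days = March 14, 2004.
Tolling adds 113 days: March 14, 2004 + 113 days = July 5, 2004.
From July 20, 2003 through August 19, 2003 inclusive is 31 days; tolling adds 31 days: July 5, 2004 + 31 days = August 5, 2004.
August 5, 2004 is a Thursday and not a court holiday, so no extension applies.
The deadline is August 5, 2004; from August 5, 2004 to September 14, 2004 is 40 days.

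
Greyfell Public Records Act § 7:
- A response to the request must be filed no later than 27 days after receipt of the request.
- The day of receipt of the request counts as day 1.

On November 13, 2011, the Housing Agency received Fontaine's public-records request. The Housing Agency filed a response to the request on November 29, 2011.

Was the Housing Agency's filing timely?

Counting November 13, 2011 as day 1, day 27 is December 9, 2011.
The deadline is December 9, 2011; the filing on November 29, 2011 is on or before that date.

Yes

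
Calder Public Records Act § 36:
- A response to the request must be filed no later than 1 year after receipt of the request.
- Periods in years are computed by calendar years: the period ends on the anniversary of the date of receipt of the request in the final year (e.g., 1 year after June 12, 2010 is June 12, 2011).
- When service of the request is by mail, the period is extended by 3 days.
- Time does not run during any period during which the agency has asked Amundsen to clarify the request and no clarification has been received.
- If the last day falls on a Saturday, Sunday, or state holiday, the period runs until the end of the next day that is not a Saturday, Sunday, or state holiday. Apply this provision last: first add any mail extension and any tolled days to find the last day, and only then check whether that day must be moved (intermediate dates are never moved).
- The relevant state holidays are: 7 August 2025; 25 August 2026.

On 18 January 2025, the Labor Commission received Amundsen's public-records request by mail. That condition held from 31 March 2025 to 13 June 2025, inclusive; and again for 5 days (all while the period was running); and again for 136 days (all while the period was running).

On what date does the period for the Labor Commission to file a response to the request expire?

1 year after 18 January 2025 is January 18, 2026.
Service was by mail, adding 3 days: January 18, 2026 + 3 days = January 21, 2026.
From March 31, 2025 through June 13, 2025 inclusive is 75 days; tolling adds 75 days: January 21, 2026 + 75 days = April 6, 2026.
Tolling adds 5 days: April 6, 2026 + 5 days = April 11, 2026.
Tolling adds 136 days: April 11, 2026 + 136 days = August 25, 2026.
August 25, 2026 is a listed holiday. The next qualifying day is August 26, 2026.

August 26, 2026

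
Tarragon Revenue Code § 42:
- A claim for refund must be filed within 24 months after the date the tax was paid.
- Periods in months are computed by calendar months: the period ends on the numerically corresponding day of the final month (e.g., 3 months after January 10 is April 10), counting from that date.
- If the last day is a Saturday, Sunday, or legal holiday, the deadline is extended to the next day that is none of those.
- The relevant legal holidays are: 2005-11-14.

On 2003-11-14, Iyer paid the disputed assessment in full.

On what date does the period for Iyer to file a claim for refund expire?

November 15, 2005

24 months after 2003-11-14 is November 14, 2005.
November 14, 2005 is a listed holiday. The next qualifying day is November 15, 2005.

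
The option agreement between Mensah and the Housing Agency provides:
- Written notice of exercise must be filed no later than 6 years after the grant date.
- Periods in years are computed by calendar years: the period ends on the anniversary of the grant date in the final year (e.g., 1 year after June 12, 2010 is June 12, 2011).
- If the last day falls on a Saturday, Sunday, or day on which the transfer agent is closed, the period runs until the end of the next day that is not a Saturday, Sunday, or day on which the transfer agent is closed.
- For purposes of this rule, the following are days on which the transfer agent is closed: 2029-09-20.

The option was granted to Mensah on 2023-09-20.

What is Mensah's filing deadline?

6 years after 2023-09-20 is September 20, 2029.
September 20, 2029 is a listed holiday. The next qualifying day is September 21, 2029.

September 21, 2029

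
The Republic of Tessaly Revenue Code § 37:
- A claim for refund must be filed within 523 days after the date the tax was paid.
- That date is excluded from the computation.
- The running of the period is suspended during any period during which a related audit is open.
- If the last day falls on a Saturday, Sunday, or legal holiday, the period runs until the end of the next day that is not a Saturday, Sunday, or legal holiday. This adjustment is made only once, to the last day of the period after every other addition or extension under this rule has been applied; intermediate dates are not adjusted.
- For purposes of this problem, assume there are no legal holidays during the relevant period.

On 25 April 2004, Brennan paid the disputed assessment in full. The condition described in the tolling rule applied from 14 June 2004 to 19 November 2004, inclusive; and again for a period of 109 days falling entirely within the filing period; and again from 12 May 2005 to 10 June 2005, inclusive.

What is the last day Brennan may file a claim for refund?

523 days after 25 April 2004 is September 30, 2005.
From June 14, 2004 through November 19, 2004 inclusive is 159 days; tolling adds 159 days: September 30, 2005 + 159 days = March 8, 2006.
Tolling adds 109 days: March 8, 2006 + 109 days = June 25, 2006.
From May 12, 2005 through June 10, 2005 inclusive is 30 days; tolling adds 30 days: June 25, 2006 + 30 days = July 25, 2006.
July 25, 2006 is a Tuesday and not a legal holiday, so no extension applies.

July 25, 2006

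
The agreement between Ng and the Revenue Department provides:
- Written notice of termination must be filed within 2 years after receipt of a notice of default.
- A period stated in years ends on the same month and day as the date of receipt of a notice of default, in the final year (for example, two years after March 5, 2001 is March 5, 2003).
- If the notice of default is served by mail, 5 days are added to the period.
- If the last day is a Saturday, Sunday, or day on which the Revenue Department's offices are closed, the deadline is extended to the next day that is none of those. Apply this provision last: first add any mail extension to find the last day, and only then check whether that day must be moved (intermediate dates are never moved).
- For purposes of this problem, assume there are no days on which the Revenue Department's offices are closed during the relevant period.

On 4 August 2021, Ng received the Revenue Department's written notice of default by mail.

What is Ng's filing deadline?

2 years after 4 August 2021 is August 4, 2023.
Service was by mail, adding 5 days: August 4, 2023 + 5 days = August 9, 2023.
August 9, 2023 is a Wednesday and not a day on which the Revenue Department's offices are closed, so no extension applies.

August 9, 2023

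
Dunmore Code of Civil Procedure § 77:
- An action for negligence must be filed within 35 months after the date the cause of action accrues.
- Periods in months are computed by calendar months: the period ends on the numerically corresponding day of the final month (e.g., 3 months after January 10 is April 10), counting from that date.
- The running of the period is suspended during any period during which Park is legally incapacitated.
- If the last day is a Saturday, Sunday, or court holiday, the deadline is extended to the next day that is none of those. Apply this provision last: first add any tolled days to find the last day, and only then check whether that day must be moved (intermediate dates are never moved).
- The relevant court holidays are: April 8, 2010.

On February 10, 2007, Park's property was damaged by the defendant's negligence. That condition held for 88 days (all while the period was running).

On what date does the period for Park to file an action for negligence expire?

35 months after February 10, 2007 is January 10, 2010.
Tolling adds 88 days: January 10, 2010 + 88 days = April 8, 2010.
April 8, 2010 is a listed holiday. The next qualifying day is April 9, 2010.

April 9, 2010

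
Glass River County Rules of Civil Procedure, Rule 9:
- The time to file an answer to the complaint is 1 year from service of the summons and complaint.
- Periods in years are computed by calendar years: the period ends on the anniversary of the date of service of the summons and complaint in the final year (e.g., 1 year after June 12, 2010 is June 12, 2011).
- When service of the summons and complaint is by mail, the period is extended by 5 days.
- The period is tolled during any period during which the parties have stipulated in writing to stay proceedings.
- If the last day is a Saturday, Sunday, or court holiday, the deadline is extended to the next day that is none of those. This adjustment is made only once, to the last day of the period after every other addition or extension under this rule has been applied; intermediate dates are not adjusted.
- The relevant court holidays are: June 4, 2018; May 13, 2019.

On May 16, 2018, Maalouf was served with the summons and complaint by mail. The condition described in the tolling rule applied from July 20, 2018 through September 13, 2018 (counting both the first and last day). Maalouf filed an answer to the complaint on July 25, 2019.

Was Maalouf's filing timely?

No

1 year after May 16, 2018 is May 16, 2019.
Service was by mail, adding 5 days: May 16, 2019 + 5 days = May 21, 2019.
From July 20, 2018 through September 13, 2018 inclusive is 56 days; tolling adds 56 days: May 21, 2019 + 56 days = July 16, 2019.
July 16, 2019 is a Tuesday and not a court holiday, so no extension applies.
The deadline is July 16, 2019; the filing on July 25, 2019 is after that date.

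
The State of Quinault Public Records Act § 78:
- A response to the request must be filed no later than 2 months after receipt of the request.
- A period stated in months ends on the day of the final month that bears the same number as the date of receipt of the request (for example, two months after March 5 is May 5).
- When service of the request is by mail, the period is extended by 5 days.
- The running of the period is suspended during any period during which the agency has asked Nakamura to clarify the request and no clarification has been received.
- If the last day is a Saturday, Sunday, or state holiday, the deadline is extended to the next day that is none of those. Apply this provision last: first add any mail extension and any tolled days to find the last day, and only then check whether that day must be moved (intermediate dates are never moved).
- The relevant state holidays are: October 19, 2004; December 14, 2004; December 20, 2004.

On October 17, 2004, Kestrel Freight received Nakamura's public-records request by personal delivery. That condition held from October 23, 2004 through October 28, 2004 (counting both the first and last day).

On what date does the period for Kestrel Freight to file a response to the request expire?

2 months after October 17, 2004 is December 17, 2004.
Service was not by mail, so no mail extension applies.
From October 23, 2004 through October 28, 2004 inclusive is 6 days; tolling adds 6 days: December 17, 2004 + 6 days = December 23, 2004.
December 23, 2004 is a Thursday and not a state holiday, so no extension applies.

December 23, 2004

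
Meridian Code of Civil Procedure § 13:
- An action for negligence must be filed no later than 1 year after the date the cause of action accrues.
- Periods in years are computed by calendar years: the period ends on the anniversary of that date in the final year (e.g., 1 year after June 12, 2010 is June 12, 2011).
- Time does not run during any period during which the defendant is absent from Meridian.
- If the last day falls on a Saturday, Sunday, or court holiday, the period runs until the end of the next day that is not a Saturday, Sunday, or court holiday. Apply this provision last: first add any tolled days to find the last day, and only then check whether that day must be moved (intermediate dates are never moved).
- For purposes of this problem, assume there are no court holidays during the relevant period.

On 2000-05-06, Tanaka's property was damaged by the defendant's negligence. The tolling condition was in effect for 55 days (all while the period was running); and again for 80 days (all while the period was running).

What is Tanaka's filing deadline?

1 year after 2000-05-06 is May 6, 2001.
Tolling adds 55 days: May 6, 2001 + 55 days = June 30, 2001.
Tolling adds 80 days: June 30, 2001 + 80 days = September 18, 2001.
September 18, 2001 is a Tuesday and not a court holiday, so no extension applies.

September 18, 2001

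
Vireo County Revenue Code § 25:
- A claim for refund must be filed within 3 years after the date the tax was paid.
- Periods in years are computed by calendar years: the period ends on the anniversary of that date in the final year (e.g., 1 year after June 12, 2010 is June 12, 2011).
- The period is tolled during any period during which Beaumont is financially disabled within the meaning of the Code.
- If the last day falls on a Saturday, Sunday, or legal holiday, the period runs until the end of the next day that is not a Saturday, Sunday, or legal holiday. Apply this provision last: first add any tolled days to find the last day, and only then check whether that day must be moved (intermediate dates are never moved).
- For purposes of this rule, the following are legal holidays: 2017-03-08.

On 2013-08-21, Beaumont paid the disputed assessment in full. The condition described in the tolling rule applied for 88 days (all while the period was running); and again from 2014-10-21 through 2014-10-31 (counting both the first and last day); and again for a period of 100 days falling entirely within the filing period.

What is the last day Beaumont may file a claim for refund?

March 9, 2017

3 years after 2013-08-21 is August 21, 2016.
Tolling adds 88 days: August 21, 2016 + 88 days = November 17, 2016.
From October 21, 2014 through October 31, 2014 inclusive is 11 days; tolling adds 11 days: November 17, 2016 + 11 days = November 28, 2016.
Tolling adds 100 days: November 28, 2016 + 100 days = March 8, 2017.
March 8, 2017 is a listed holiday. The next qualifying day is March 9, 2017.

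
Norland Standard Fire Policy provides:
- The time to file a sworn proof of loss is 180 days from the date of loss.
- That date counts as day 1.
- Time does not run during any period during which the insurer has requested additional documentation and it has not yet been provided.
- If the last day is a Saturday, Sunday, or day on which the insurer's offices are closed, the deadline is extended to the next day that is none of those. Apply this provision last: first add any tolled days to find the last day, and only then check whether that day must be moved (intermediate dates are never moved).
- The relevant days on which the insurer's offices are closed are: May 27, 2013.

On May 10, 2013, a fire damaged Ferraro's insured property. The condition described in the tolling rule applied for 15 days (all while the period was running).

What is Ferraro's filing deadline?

Counting May 10, 2013 as day 1, day 180 is November 5, 2013.
Tolling adds 15 days: November 5, 2013 + 15 days = November 20, 2013.
November 20, 2013 is a Wednesday and not a day on which the insurer's offices are closed, so no extension applies.

November 20, 2013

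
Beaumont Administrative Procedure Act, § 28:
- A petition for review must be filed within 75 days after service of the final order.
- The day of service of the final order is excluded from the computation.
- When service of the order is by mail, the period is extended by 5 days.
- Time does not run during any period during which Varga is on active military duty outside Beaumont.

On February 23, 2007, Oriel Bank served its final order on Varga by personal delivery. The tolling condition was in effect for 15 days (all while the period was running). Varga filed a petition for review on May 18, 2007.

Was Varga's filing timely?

75 days after February 23, 2007 is May 9, 2007.
Service was not by mail, so no mail extension applies.
Tolling adds 15 days: May 9, 2007 + 15 days = May 24, 2007.
The deadline is May 24, 2007; the filing on May 18, 2007 is on or before that date.

Yes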